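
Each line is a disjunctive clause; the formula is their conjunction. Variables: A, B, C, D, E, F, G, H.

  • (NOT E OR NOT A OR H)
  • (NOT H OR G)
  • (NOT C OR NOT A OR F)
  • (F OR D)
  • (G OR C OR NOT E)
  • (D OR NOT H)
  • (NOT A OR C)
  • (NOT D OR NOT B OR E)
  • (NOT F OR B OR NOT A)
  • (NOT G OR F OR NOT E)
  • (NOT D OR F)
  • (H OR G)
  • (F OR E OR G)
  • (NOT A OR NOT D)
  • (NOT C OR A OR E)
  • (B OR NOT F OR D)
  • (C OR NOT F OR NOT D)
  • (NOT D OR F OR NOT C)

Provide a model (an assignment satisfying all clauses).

A=T, B=T, C=T, D=F, E=F, F=T, G=T, H=F

Set A = True and propagate.
  then C is forced to True.
  then F is forced to True.
  then B is forced to True.
  then D is forced to False.
  then H is forced to False.
  then E is forced to False.
  then G is forced to True.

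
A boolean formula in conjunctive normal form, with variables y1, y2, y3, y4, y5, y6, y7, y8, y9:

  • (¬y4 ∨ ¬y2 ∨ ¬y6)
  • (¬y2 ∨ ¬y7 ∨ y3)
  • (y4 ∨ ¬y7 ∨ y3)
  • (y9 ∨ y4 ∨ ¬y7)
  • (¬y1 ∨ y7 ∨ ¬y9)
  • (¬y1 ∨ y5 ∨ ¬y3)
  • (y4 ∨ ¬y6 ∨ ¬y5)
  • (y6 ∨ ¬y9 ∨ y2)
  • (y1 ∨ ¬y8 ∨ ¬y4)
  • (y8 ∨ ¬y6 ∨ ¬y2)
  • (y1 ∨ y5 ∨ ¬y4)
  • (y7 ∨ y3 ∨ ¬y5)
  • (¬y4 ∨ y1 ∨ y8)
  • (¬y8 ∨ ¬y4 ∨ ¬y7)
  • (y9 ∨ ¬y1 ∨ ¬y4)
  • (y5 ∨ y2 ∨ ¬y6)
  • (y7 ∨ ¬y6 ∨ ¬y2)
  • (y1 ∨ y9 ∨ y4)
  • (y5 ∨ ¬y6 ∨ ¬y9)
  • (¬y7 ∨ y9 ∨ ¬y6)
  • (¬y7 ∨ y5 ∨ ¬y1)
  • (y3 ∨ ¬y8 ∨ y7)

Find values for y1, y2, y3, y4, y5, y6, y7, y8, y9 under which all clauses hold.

y1 = 1, y2 = 1, y3 = 0, y4 = 0, y5 = 0, y6 = 0, y7 = 0, y8 = 0, y9 = 0

Try y1 = True.
Set y2 = True and propagate.
Try y3 = False.
  then y7 is forced to False.
  then y9 is forced to False.
  then y5 is forced to False.
  then y4 is forced to False.
  then y6 is forced to False.
  then y8 is forced to False.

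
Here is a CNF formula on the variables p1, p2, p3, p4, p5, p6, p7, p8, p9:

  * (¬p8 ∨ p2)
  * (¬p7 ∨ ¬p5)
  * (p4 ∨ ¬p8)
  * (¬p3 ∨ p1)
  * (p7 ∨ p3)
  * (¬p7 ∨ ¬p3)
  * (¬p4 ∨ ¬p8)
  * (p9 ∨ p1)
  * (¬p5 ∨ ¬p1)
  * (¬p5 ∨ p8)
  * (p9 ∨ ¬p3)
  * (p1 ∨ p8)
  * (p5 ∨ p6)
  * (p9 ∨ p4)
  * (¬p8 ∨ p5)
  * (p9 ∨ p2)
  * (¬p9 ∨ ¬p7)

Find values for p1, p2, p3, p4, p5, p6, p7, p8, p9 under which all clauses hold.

p2 occurs only positively in the remaining clauses — set p2 = True.
Pure literal: p6 appears only positively; assign p6 = True.
Set p1 = True and propagate.
  then p5 is forced to False.
  then p8 is forced to False.
Branch on p3: take p3 = False.
  then p7 is forced to True.
  then p9 is forced to False.
  then p4 is forced to True.

p1 = True, p2 = True, p3 = False, p4 = True, p5 = False, p6 = True, p7 = True, p8 = False, p9 = False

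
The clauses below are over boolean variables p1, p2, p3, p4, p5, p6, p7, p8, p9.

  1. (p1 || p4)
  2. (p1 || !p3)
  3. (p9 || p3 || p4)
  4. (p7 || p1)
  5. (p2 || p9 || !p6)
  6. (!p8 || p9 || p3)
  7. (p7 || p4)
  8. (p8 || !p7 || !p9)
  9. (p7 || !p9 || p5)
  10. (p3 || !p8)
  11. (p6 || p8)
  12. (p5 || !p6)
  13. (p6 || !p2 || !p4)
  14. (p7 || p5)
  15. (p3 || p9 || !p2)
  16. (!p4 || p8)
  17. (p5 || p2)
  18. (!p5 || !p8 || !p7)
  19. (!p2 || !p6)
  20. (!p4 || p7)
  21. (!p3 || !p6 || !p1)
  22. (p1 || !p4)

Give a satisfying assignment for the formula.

p1=T, p2=T, p3=T, p4=F, p5=F, p6=F, p7=T, p8=T, p9=F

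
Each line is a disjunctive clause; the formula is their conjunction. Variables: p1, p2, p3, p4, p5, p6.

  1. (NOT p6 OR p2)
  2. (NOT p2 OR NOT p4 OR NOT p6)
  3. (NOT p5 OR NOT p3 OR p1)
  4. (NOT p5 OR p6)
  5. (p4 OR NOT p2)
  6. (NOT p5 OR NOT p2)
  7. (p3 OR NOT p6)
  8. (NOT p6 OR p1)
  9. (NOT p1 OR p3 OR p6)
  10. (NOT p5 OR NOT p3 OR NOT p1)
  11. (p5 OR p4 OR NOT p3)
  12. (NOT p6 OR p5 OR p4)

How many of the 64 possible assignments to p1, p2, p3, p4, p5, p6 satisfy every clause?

7

Case analysis on p6 and p5:
  p6=1, p5=1: a clause becomes empty — 0.
  p6=1, p5=0: a clause becomes empty — 0.
  p6=0, p5=1: a clause becomes empty — 0.
  p6=0, p5=0: 7 of the 16 assignments to (p1,p2,p3,p4) work.
Total: 0 + 0 + 0 + 7 = 7.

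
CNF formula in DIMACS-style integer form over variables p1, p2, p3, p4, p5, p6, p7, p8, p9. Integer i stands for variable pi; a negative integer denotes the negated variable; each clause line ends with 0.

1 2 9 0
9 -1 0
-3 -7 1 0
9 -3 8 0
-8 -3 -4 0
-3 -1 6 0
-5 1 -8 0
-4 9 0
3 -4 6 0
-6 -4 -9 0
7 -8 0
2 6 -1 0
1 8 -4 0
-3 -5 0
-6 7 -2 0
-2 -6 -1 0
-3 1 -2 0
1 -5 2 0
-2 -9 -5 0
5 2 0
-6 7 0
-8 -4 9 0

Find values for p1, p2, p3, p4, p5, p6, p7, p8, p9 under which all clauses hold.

p1=F  p2=T  p3=F  p4=F  p5=F  p6=F  p7=F  p8=F  p9=F

Pure literal: p4 appears only negated; assign p4 = False.
Set p1 = False and propagate.
Branch on p2: take p2 = True.
  then p3 is forced to False.
The remaining clauses are satisfied by p5 = False, p6 = False, p7 = False, p8 = False, p9 = False.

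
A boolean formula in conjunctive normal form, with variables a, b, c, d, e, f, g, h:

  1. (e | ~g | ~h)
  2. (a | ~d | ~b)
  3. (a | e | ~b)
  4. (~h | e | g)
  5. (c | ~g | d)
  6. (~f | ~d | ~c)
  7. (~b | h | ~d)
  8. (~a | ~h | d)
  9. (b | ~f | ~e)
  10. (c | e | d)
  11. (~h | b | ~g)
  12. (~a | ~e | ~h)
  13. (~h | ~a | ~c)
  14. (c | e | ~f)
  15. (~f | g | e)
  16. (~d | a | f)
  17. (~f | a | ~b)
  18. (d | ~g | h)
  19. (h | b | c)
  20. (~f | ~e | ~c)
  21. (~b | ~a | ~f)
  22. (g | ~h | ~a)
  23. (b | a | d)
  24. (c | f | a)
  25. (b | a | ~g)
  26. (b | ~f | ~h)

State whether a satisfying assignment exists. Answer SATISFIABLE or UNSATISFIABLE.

SATISFIABLE

Set a = True and propagate.
The remaining clauses are satisfied by b = True, c = True, d = False, e = True, f = False, g = False, h = False.
So a = 1, b = 1, c = 1, d = 0, e = 1, f = 0, g = 0, h = 0 is a satisfying assignment.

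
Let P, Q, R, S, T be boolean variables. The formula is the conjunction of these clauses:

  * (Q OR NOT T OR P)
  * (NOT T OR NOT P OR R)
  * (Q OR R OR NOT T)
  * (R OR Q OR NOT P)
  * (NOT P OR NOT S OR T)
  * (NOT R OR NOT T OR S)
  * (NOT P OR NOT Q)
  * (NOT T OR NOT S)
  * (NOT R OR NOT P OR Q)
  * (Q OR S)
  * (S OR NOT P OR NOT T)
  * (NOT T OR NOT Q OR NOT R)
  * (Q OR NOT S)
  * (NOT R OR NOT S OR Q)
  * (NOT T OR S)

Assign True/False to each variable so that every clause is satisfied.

Try P = False.
Set Q = True and propagate.
The remaining clauses are satisfied by R = True, S = True, T = False.

P=False, Q=True, R=True, S=True, T=False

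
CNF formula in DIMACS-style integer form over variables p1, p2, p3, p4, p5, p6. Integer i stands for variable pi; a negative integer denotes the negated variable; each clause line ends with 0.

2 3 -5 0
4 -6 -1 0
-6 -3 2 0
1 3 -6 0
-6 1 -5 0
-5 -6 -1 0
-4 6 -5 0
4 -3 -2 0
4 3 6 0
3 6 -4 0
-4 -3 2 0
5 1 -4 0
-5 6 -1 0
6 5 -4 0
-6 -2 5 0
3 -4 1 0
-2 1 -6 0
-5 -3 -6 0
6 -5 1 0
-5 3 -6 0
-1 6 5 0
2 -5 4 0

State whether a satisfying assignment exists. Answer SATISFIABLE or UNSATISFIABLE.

SATISFIABLE

Set p1 = True and propagate.
Set p2 = False and propagate.
Set p3 = False and propagate.
  then p5 is forced to False.
  then p6 is forced to True.
  then p4 is forced to True.
So p1=1, p2=0, p3=0, p4=1, p5=0, p6=1 is a satisfying assignment.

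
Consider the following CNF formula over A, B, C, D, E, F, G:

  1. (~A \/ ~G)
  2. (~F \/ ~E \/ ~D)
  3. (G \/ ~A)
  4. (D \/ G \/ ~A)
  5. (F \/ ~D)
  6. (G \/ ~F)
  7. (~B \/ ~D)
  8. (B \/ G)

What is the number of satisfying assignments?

22

Split on G, then D.
  G=T, D=T: remaining (A,B,C,E,F) ∈ {(F,F,F,F,T); (F,F,T,F,T)} — 2.
  G=T, D=F: forces A=F; B, C, E, F free → 2^4 = 16.
  G=F, D=T: a clause becomes empty — 0.
  G=F, D=F: remaining (A,B,C,E,F) ∈ {(F,T,F,F,F); (F,T,F,T,F); (F,T,T,F,F); (F,T,T,T,F)} — 4.
Total: 2 + 16 + 0 + 4 = 22.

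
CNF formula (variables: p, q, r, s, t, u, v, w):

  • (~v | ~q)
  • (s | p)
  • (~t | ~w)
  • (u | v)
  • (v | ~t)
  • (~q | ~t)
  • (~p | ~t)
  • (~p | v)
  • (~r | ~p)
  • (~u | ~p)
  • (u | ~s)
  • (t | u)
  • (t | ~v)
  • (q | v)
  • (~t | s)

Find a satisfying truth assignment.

p = F, q = F, r = F, s = T, t = T, u = T, v = T, w = F

Pure literal: r appears only negated; assign r = False.
Pure literal: w appears only negated; assign w = False.
Try p = False.
  then s is forced to True.
  then u is forced to True.
Try q = False.
  then v is forced to True.
  then t is forced to True.
Check each clause:
  1. (~q | ~v) — ~q is true.
  2. (s | p) — s is true.
  3. (~t | ~w) — ~w is true.
  4. (u | v) — u is true.
  5. (v | ~t) — v is true.
  6. (~t | ~q) — ~q is true.
  7. (~t | ~p) — ~p is true.
  8. (v | ~p) — ~p is true.
  9. (~p | ~r) — ~r is true.
  10. (~p | ~u) — ~p is true.
  11. (~s | u) — u is true.
  12. (u | t) — t is true.
  13. (~v | t) — t is true.
  14. (v | q) — v is true.
  15. (~t | s) — s is true.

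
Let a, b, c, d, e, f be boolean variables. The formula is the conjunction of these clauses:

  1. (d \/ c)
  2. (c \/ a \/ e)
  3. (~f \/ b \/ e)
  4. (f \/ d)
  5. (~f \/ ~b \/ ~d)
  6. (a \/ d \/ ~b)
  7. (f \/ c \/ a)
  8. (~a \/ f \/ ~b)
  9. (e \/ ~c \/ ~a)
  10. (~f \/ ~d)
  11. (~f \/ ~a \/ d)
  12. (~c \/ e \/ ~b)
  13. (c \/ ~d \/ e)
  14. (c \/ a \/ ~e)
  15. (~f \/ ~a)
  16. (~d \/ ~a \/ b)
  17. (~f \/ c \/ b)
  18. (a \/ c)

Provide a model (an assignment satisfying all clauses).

a=False, b=True, c=True, d=True, e=True, f=False

Try a = False.
  then c is forced to True.
Set b = True and propagate.
  then d is forced to True.
  then f is forced to False.
  then e is forced to True.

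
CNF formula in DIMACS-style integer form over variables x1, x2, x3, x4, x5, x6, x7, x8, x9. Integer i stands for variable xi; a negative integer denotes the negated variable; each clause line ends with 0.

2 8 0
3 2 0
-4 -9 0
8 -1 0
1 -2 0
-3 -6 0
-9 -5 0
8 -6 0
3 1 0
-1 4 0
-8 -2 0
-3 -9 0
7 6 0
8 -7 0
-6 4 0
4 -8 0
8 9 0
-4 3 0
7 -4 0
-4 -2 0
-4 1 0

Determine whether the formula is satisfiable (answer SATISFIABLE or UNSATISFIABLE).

x5 occurs only negated in the remaining clauses — set x5 = False.
Branch on x1: take x1 = True.
  then x8 is forced to True.
  then x4 is forced to True.
  then x9 is forced to False.
  then x2 is forced to False.
  then x3 is forced to True.
  then x6 is forced to False.
  then x7 is forced to True.
Every clause has at least one true literal under this assignment.
So x1=True  x2=False  x3=True  x4=True  x5=False  x6=False  x7=True  x8=True  x9=False is a satisfying assignment.

SATISFIABLE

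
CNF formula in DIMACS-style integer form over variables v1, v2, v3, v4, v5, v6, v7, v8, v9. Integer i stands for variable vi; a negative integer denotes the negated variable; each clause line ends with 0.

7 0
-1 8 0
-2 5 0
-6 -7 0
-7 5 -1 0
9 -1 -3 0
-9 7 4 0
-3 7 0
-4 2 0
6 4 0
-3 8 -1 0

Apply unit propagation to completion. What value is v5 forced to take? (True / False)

True

Unit clause (v7) sets v7 = True.
In (NOT v6 OR NOT v7), NOT v7 is now false; NOT v6 must hold, so v6 = False.
In (v6 OR v4), v6 is now false; v4 must hold, so v4 = True.
(NOT v4 OR v2) with v4 = True leaves only v2, so v2 = True.
From (NOT v2 OR v5) and v2 = True: v5 = True.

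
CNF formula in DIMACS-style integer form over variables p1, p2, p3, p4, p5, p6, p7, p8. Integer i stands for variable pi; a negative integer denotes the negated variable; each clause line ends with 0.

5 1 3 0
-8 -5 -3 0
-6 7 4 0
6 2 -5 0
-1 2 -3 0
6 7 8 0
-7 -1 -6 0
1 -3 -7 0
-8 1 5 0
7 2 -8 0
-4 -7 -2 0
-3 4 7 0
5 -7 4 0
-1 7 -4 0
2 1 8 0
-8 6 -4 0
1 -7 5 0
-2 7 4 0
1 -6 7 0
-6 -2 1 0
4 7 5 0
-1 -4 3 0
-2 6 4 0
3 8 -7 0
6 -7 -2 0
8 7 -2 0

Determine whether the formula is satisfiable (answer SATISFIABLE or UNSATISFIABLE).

SATISFIABLE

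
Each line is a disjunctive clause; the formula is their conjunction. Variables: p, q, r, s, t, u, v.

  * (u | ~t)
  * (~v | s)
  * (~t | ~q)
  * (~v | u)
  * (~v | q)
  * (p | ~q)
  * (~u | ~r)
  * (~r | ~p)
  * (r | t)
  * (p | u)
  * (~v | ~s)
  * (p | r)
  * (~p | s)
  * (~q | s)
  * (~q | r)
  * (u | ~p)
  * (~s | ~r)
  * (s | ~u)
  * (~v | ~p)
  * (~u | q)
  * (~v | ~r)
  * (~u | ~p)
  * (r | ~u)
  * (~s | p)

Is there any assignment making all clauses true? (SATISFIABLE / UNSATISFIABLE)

UNSATISFIABLE

p = True:
  propagation gives r=False, t=True, u=True; an empty clause results — contradiction.
p = False:
  propagation gives q=False, v=False, u=True; an empty clause results — contradiction.
Every branch closes, so no satisfying assignment exists.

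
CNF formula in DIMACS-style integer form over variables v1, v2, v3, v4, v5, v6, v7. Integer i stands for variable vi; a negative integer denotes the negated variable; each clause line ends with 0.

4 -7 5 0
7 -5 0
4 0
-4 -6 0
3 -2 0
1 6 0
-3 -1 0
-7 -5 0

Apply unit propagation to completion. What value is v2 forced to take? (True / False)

(v4) stands alone — v4 = True.
In (~v6 \/ ~v4), ~v4 is now false; ~v6 must hold, so v6 = False.
(v6 \/ v1) with v6 = False leaves only v1, so v1 = True.
From (~v1 \/ ~v3) and v1 = True: v3 = False.
In (v3 \/ ~v2), v3 is now false; ~v2 must hold, so v2 = False.

False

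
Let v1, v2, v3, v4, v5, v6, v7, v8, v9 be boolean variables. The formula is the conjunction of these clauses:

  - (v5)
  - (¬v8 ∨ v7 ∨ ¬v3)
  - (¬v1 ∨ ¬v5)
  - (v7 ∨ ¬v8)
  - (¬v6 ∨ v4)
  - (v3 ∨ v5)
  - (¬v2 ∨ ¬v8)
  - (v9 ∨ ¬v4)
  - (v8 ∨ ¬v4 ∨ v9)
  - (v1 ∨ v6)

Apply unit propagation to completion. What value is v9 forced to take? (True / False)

True

(v5) is a unit clause: v5 = True.
(¬v5 ∨ ¬v1) with v5 = True leaves only ¬v1, so v1 = False.
In (v1 ∨ v6), v1 is now false; v6 must hold, so v6 = True.
(¬v6 ∨ v4) with v6 = True leaves only v4, so v4 = True.
From (¬v4 ∨ v9) and v4 = True: v9 = True.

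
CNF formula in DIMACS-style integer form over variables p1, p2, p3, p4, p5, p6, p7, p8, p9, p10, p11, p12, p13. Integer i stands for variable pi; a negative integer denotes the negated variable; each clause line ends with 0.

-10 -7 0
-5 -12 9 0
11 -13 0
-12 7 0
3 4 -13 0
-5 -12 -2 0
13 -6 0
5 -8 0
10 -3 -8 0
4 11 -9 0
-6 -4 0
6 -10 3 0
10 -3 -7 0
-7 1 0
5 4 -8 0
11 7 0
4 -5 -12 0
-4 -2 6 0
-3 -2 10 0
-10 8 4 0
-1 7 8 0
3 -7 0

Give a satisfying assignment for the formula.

Pure literal: p2 appears only negated; assign p2 = False.
Pure literal: p11 appears only positively; assign p11 = True.
Branch on p1: take p1 = False.
  then p7 is forced to False.
  then p12 is forced to False.
Set p3 = True and propagate.
Branch on p4: take p4 = False.
The remaining clauses are satisfied by p5 = True, p6 = False, p8 = True, p9 = True, p10 = True, p13 = True.

p1 = False  p2 = False  p3 = True  p4 = False  p5 = True  p6 = False  p7 = False  p8 = True  p9 = True  p10 = True  p11 = True  p12 = False  p13 = True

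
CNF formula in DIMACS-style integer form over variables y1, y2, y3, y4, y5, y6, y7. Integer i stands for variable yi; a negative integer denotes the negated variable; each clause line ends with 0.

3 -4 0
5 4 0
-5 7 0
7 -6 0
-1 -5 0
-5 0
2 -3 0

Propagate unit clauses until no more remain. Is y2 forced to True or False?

(!y5) is a unit clause: y5 = False.
From (y5 || y4) and y5 = False: y4 = True.
(!y4 || y3): since y4 = True, the clause reduces to (y3). y3 = True.
(y2 || !y3): since y3 = True, the clause reduces to (y2). y2 = True.

True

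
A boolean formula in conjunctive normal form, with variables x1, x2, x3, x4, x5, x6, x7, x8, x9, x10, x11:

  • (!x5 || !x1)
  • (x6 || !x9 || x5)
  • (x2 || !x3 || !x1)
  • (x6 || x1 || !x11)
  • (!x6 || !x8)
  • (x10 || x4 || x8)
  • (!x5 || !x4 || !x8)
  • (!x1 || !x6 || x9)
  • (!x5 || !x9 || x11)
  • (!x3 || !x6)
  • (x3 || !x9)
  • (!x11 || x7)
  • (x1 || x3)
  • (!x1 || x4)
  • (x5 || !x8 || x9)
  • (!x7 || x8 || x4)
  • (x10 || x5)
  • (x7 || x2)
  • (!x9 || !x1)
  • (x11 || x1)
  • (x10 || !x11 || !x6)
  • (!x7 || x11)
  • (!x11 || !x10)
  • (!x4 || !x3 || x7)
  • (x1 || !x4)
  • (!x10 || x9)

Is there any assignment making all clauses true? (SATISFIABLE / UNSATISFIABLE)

UNSATISFIABLE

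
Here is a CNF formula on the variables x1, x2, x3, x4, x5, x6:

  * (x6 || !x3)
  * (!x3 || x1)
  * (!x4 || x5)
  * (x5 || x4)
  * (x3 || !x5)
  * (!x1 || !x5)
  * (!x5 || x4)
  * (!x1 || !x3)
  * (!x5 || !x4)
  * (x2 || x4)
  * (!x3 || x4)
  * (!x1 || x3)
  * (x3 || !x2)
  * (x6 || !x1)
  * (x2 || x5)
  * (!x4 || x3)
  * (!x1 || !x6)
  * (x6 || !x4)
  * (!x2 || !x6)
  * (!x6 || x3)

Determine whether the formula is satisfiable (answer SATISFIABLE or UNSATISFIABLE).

UNSATISFIABLE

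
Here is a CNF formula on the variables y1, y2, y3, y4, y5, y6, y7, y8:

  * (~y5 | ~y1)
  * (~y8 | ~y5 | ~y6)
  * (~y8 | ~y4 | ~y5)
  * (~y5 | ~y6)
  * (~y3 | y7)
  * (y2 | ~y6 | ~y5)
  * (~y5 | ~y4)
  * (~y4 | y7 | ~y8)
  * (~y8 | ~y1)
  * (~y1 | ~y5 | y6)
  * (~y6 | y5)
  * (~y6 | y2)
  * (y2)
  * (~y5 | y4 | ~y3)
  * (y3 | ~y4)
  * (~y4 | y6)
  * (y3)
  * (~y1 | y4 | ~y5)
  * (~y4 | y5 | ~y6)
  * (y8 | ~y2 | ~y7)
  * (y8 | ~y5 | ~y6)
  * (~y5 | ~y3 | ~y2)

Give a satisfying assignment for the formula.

y1 = F  y2 = T  y3 = T  y4 = F  y5 = F  y6 = F  y7 = T  y8 = T

Unit propagation: (y2) forces y2 = True.
The clause (y3) is unit: y3 must be True.
Unit propagation: (y7) forces y7 = True.
Unit propagation: (y8) forces y8 = True.
The clause (~y1) is unit: y1 must be False.
(~y5) is a unit clause, so y5 = False.
The clause (~y6) is unit: y6 must be False.
(~y4) is a unit clause, so y4 = False.
Check each clause:
  1. (~y5 | ~y1) — ~y5 is true.
  2. (~y6 | ~y8 | ~y5) — ~y6 is true.
  3. (~y4 | ~y8 | ~y5) — ~y5 is true.
  4. (~y5 | ~y6) — ~y6 is true.
  5. (~y3 | y7) — y7 is true.
  6. (y2 | ~y6 | ~y5) — ~y6 is true.
  7. (~y4 | ~y5) — ~y5 is true.
  8. (y7 | ~y4 | ~y8) — ~y4 is true.
  9. (~y1 | ~y8) — ~y1 is true.
  10. (y6 | ~y1 | ~y5) — ~y5 is true.
  11. (~y6 | y5) — ~y6 is true.
  12. (y2 | ~y6) — y2 is true.
  13. (y2) — y2 is true.
  14. (~y5 | y4 | ~y3) — ~y5 is true.
  15. (~y4 | y3) — y3 is true.
  16. (y6 | ~y4) — ~y4 is true.
  17. (y3) — y3 is true.
  18. (~y1 | y4 | ~y5) — ~y5 is true.
  19. (y5 | ~y6 | ~y4) — ~y6 is true.
  20. (~y2 | ~y7 | y8) — y8 is true.
  21. (y8 | ~y5 | ~y6) — y8 is true.
  22. (~y3 | ~y2 | ~y5) — ~y5 is true.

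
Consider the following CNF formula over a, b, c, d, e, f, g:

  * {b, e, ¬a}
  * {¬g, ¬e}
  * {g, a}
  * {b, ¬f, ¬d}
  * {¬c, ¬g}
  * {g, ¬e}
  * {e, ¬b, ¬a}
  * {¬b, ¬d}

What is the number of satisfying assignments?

The models are:
  a=F b=F c=F d=F e=F f=F g=T
  a=F b=F c=F d=F e=F f=T g=T
  a=F b=F c=F d=T e=F f=F g=T
  a=F b=T c=F d=F e=F f=F g=T
  a=F b=T c=F d=F e=F f=T g=T
That's 5 in total.

5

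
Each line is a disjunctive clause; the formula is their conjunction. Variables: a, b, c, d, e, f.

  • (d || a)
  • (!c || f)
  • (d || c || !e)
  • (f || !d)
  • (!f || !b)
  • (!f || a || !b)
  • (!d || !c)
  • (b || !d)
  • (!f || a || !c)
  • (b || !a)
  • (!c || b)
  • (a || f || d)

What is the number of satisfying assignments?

1

The models are:
  a=T b=T c=F d=F e=F f=F
That's 1 in total.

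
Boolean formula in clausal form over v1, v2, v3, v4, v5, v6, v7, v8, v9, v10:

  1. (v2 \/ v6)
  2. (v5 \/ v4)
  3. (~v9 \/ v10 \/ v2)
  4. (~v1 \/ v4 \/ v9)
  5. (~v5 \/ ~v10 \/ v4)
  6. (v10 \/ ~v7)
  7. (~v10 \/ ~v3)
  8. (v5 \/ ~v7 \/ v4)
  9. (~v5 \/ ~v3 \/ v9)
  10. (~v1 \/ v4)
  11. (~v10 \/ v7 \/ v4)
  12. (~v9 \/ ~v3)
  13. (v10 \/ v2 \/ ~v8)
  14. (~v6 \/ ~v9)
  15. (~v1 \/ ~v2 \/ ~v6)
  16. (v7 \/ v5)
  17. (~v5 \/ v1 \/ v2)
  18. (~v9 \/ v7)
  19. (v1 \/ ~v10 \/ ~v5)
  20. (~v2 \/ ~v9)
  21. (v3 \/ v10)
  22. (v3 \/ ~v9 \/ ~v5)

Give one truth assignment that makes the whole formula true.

Pure literal: v4 appears only positively; assign v4 = True.
Pure literal: v8 appears only negated; assign v8 = False.
Set v1 = False and propagate.
Try v2 = False.
  then v6 is forced to True.
  then v9 is forced to False.
  then v5 is forced to False.
  then v7 is forced to True.
  then v10 is forced to True.
  then v3 is forced to False.

v1=F  v2=F  v3=F  v4=T  v5=F  v6=T  v7=T  v8=F  v9=F  v10=T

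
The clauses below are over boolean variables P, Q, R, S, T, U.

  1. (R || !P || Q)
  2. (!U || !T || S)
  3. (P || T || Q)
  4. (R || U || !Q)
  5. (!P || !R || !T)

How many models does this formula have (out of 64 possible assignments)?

27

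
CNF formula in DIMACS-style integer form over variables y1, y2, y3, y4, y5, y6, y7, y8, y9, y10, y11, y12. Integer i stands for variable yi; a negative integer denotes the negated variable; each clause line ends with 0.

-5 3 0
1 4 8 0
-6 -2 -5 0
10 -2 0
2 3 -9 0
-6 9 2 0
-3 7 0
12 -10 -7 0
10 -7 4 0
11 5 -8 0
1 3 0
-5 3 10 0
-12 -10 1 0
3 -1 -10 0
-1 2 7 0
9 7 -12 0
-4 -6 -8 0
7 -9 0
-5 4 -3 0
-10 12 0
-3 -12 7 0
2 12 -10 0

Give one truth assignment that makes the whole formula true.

y1=True, y2=False, y3=True, y4=True, y5=True, y6=False, y7=True, y8=True, y9=True, y10=False, y11=True, y12=True

Check each clause:
  1. (NOT y5 OR y3) — y3 is true.
  2. (y8 OR y4 OR y1) — y8 is true.
  3. (NOT y6 OR NOT y2 OR NOT y5) — NOT y6 is true.
  4. (y10 OR NOT y2) — NOT y2 is true.
  5. (y2 OR y3 OR NOT y9) — y3 is true.
  6. (y2 OR y9 OR NOT y6) — y9 is true.
  7. (y7 OR NOT y3) — y7 is true.
  8. (y12 OR NOT y7 OR NOT y10) — y12 is true.
  9. (y4 OR NOT y7 OR y10) — y4 is true.
  10. (y5 OR NOT y8 OR y11) — y11 is true.
  11. (y3 OR y1) — y1 is true.
  12. (y3 OR y10 OR NOT y5) — y3 is true.
  13. (y1 OR NOT y10 OR NOT y12) — y1 is true.
  14. (NOT y1 OR NOT y10 OR y3) — y3 is true.
  15. (NOT y1 OR y2 OR y7) — y7 is true.
  16. (y9 OR y7 OR NOT y12) — y9 is true.
  17. (NOT y6 OR NOT y8 OR NOT y4) — NOT y6 is true.
  18. (NOT y9 OR y7) — y7 is true.
  19. (y4 OR NOT y5 OR NOT y3) — y4 is true.
  20. (y12 OR NOT y10) — y12 is true.
  21. (y7 OR NOT y3 OR NOT y12) — y7 is true.
  22. (NOT y10 OR y2 OR y12) — y12 is true.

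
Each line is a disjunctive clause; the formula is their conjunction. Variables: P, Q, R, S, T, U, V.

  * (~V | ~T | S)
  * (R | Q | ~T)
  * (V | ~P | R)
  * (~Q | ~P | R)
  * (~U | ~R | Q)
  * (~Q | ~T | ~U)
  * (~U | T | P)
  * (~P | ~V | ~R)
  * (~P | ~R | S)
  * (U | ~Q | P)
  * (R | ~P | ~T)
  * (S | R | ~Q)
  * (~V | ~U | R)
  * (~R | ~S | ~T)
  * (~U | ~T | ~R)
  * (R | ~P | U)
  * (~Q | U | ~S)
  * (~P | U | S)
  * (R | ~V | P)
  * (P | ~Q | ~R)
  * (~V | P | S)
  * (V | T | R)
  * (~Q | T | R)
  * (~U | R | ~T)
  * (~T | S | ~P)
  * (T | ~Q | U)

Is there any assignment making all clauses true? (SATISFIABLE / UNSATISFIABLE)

SATISFIABLE

Branch on P: take P = False.
Branch on Q: take Q = False.
For the remaining variables, R = True, S = True, T = False, U = False, V = True works.
Every clause has at least one true literal under this assignment.
So P=F, Q=F, R=T, S=T, T=F, U=F, V=T is a satisfying assignment.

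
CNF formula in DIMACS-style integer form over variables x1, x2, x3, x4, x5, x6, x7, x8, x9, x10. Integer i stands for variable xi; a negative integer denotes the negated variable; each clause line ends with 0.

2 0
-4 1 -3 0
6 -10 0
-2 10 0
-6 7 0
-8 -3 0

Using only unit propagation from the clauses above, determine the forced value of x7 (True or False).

(x2) is a unit clause: x2 = True.
(¬x2 ∨ x10): since x2 = True, the clause reduces to (x10). x10 = True.
From (x6 ∨ ¬x10) and x10 = True: x6 = True.
From (x7 ∨ ¬x6) and x6 = True: x7 = True.

True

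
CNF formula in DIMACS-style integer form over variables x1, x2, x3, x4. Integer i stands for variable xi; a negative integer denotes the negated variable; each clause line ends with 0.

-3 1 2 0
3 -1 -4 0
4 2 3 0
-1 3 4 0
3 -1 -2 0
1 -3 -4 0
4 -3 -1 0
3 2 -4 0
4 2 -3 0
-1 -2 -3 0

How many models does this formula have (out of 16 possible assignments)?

4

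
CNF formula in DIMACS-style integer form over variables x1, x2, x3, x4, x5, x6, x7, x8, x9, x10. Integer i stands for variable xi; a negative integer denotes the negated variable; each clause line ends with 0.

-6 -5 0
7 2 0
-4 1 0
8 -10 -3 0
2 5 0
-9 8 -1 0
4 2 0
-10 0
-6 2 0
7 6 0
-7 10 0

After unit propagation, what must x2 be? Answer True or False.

True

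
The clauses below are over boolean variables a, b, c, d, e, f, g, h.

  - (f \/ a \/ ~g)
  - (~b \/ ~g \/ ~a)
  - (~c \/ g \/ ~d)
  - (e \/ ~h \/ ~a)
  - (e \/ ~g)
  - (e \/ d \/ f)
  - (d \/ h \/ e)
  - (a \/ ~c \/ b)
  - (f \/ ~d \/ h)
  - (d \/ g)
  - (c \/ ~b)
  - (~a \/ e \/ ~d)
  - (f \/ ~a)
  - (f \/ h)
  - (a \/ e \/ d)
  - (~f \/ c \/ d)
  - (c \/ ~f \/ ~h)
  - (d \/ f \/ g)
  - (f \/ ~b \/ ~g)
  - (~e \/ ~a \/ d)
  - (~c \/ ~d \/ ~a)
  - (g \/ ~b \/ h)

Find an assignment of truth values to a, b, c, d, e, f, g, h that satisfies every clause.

a = True, b = False, c = False, d = True, e = True, f = True, g = False, h = False

Branch on a: take a = True.
  then f is forced to True.
Set b = False and propagate.
For the remaining variables, c = False, d = True, e = True, g = False, h = False works.
Every clause has at least one true literal under this assignment.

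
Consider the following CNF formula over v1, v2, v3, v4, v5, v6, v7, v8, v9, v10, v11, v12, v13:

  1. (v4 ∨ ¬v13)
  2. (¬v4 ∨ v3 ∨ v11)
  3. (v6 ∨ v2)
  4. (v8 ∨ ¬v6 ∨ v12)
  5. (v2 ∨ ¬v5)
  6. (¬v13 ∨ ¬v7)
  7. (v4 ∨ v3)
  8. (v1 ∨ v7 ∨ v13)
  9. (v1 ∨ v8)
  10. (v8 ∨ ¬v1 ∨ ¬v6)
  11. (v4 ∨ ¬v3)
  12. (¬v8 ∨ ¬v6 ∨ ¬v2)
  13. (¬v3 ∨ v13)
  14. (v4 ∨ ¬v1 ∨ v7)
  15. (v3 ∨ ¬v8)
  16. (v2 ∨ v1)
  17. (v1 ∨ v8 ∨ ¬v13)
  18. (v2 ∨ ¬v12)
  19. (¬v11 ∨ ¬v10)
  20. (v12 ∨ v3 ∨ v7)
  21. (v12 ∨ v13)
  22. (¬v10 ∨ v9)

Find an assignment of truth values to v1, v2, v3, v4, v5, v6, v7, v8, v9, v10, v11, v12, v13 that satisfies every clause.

Pure literal: v9 appears only positively; assign v9 = True.
v10 occurs only negated in the remaining clauses — set v10 = False.
Set v1 = True and propagate.
Branch on v2: take v2 = True.
Try v3 = False.
  then v4 is forced to True.
  then v11 is forced to True.
  then v8 is forced to False.
  then v6 is forced to False.
For the remaining variables, v5 = True, v7 = False, v12 = True, v13 = True works.
Every clause has at least one true literal under this assignment.

v1=T, v2=T, v3=F, v4=T, v5=T, v6=F, v7=F, v8=F, v9=T, v10=F, v11=T, v12=T, v13=T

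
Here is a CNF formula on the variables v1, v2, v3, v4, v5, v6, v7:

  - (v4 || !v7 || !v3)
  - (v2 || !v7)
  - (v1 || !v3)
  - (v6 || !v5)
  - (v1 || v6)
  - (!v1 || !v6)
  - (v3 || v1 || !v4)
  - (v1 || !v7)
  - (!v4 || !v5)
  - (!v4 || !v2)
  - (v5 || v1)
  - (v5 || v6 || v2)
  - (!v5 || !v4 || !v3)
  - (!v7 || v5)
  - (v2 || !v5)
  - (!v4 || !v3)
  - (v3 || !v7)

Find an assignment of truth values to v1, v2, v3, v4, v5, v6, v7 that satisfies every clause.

Pure literal: v7 appears only negated; assign v7 = False.
Set v1 = True and propagate.
  then v6 is forced to False.
  then v5 is forced to False.
  then v2 is forced to True.
  then v4 is forced to False.
v3 is now unconstrained; take v3 = False.

v1=T, v2=T, v3=F, v4=F, v5=F, v6=F, v7=F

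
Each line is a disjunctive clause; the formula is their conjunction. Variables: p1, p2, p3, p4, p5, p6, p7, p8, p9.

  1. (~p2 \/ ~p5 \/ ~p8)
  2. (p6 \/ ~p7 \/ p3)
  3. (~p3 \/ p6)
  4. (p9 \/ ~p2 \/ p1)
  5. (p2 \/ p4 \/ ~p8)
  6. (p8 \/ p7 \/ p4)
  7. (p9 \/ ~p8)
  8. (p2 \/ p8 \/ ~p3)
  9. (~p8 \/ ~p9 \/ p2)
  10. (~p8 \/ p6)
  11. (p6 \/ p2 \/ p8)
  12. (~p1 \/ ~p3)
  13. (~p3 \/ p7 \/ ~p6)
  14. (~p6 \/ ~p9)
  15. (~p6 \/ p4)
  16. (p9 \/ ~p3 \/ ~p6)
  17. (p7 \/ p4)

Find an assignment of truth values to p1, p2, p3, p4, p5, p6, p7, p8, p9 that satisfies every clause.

p4 occurs only positively in the remaining clauses — set p4 = True.
Branch on p1: take p1 = False.
Try p2 = False.
Set p3 = False and propagate.
For the remaining variables, p5 = True, p6 = True, p7 = False, p8 = False, p9 = False works.

p1=0, p2=0, p3=0, p4=1, p5=1, p6=1, p7=0, p8=0, p9=0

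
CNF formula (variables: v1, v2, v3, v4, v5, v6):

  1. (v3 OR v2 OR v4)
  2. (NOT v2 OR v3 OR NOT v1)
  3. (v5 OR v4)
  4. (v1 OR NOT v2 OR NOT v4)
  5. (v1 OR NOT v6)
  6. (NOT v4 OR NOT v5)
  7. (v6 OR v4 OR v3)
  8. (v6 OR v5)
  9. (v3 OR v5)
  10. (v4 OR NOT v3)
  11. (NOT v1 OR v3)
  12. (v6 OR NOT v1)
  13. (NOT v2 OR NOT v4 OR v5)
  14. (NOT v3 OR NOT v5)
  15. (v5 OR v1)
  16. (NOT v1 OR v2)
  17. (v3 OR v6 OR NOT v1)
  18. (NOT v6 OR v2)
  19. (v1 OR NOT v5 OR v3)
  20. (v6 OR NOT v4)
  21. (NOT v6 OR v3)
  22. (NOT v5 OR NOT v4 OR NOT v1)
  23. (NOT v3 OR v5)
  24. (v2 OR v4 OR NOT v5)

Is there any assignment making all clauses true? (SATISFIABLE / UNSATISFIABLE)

UNSATISFIABLE

v3 = True:
  propagation gives v4=True, v5=False; an empty clause results — contradiction.
v3 = False:
  propagation gives v5=True, v4=False, v2=True, v1=False; an empty clause results — contradiction.
Every branch closes, so no satisfying assignment exists.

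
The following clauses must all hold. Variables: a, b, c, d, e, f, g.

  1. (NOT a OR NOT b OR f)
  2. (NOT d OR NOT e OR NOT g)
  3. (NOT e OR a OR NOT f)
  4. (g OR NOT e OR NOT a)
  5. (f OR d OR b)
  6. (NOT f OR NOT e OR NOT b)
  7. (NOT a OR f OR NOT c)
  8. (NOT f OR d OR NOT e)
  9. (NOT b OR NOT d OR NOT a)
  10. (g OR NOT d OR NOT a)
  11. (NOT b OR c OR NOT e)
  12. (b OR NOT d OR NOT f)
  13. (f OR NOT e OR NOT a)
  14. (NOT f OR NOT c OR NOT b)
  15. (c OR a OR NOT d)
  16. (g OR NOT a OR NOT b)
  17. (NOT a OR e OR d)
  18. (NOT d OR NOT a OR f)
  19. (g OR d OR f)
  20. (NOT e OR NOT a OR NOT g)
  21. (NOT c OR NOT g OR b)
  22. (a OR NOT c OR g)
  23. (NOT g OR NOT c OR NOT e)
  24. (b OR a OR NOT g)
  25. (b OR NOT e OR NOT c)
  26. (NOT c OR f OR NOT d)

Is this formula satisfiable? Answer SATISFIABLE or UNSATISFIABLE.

Try a = False.
Try b = True.
Set c = False and propagate.
  then e is forced to False.
  then d is forced to False.
For the remaining variables, f = False, g = True works.
So a=False, b=True, c=False, d=False, e=False, f=False, g=True is a satisfying assignment.

SATISFIABLE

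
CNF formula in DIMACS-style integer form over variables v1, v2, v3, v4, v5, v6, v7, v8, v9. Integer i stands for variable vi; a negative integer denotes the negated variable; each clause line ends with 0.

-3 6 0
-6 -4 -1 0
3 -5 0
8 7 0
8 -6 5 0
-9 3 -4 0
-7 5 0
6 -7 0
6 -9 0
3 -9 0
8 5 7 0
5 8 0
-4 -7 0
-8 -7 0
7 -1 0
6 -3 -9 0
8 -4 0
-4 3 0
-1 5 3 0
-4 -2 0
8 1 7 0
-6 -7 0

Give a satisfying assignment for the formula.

v1 = F, v2 = T, v3 = T, v4 = F, v5 = F, v6 = T, v7 = F, v8 = T, v9 = F

v4 occurs only negated in the remaining clauses — set v4 = False.
Pure literal: v9 appears only negated; assign v9 = False.
Branch on v1: take v1 = False.
The remaining clauses are satisfied by v2 = True, v3 = True, v5 = False, v6 = True, v7 = False, v8 = True.
Every clause has at least one true literal under this assignment.
Check each clause:
  1. (v6 ∨ ¬v3) — v6 is true.
  2. (¬v1 ∨ ¬v4 ∨ ¬v6) — ¬v4 is true.
  3. (¬v5 ∨ v3) — v3 is true.
  4. (v8 ∨ v7) — v8 is true.
  5. (¬v6 ∨ v8 ∨ v5) — v8 is true.
  6. (v3 ∨ ¬v9 ∨ ¬v4) — v3 is true.
  7. (¬v7 ∨ v5) — ¬v7 is true.
  8. (v6 ∨ ¬v7) — ¬v7 is true.
  9. (v6 ∨ ¬v9) — v6 is true.
  10. (¬v9 ∨ v3) — v3 is true.
  11. (v5 ∨ v8 ∨ v7) — v8 is true.
  12. (v8 ∨ v5) — v8 is true.
  13. (¬v4 ∨ ¬v7) — ¬v7 is true.
  14. (¬v7 ∨ ¬v8) — ¬v7 is true.
  15. (v7 ∨ ¬v1) — ¬v1 is true.
  16. (¬v9 ∨ ¬v3 ∨ v6) — v6 is true.
  17. (v8 ∨ ¬v4) — v8 is true.
  18. (v3 ∨ ¬v4) — v3 is true.
  19. (v5 ∨ v3 ∨ ¬v1) — v3 is true.
  20. (¬v2 ∨ ¬v4) — ¬v4 is true.
  21. (v8 ∨ v1 ∨ v7) — v8 is true.
  22. (¬v7 ∨ ¬v6) — ¬v7 is true.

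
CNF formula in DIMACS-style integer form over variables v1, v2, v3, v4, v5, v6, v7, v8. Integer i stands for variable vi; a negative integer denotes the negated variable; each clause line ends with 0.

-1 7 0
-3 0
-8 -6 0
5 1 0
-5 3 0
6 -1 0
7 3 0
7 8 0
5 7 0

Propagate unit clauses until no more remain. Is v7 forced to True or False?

True

(!v3) stands alone — v3 = False.
In (v3 || !v5), v3 is now false; !v5 must hold, so v5 = False.
From (v5 || v1) and v5 = False: v1 = True.
From (v7 || !v1) and v1 = True: v7 = True.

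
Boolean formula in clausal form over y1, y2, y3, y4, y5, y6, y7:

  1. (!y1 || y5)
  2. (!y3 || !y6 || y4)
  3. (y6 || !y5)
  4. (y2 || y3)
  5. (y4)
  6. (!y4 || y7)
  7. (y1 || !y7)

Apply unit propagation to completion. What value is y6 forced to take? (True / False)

True

Unit clause (y4) sets y4 = True.
From (!y4 || y7) and y4 = True: y7 = True.
From (y1 || !y7) and y7 = True: y1 = True.
From (!y1 || y5) and y1 = True: y5 = True.
In (y6 || !y5), !y5 is now false; y6 must hold, so y6 = True.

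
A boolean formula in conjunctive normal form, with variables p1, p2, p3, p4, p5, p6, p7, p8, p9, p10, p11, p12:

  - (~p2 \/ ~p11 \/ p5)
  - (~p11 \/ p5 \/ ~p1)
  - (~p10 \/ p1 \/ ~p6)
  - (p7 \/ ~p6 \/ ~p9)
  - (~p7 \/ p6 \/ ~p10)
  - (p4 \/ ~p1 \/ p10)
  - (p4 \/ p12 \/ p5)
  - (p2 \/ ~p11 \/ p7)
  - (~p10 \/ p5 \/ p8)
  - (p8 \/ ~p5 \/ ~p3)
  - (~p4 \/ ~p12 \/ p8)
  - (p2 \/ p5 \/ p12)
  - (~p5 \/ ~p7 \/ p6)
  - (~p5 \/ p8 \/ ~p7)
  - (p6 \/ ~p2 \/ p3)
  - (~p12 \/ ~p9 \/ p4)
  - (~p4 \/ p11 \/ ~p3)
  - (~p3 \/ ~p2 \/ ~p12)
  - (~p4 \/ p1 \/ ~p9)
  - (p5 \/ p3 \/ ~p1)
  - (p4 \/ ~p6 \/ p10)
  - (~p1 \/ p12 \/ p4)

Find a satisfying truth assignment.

p1 = T, p2 = F, p3 = T, p4 = T, p5 = T, p6 = T, p7 = T, p8 = T, p9 = F, p10 = F, p11 = T, p12 = T

Pure literal: p8 appears only positively; assign p8 = True.
Pure literal: p9 appears only negated; assign p9 = False.
Try p1 = True.
Try p2 = False.
For the remaining variables, p3 = True, p4 = True, p5 = True, p6 = True, p7 = True, p10 = False, p11 = True, p12 = True works.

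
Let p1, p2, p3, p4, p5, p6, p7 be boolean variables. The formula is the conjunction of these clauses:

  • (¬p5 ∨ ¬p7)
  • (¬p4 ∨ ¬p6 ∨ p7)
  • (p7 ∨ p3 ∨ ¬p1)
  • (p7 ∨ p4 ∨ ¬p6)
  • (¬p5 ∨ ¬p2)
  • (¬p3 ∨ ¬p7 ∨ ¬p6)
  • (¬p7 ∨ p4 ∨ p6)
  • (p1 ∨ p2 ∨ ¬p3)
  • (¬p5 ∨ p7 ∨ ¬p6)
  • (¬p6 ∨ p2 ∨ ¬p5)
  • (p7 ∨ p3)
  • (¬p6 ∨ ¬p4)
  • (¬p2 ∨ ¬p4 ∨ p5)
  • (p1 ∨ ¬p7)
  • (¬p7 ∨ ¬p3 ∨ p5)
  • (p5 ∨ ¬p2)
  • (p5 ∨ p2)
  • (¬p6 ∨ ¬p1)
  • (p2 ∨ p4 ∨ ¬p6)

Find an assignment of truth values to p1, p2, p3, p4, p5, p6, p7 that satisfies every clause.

p1 = True, p2 = False, p3 = True, p4 = False, p5 = True, p6 = False, p7 = False

Check each clause:
  1. (¬p5 ∨ ¬p7) — ¬p7 is true.
  2. (¬p6 ∨ p7 ∨ ¬p4) — ¬p6 is true.
  3. (p7 ∨ ¬p1 ∨ p3) — p3 is true.
  4. (p7 ∨ p4 ∨ ¬p6) — ¬p6 is true.
  5. (¬p2 ∨ ¬p5) — ¬p2 is true.
  6. (¬p7 ∨ ¬p6 ∨ ¬p3) — ¬p7 is true.
  7. (¬p7 ∨ p4 ∨ p6) — ¬p7 is true.
  8. (p2 ∨ p1 ∨ ¬p3) — p1 is true.
  9. (p7 ∨ ¬p6 ∨ ¬p5) — ¬p6 is true.
  10. (¬p6 ∨ ¬p5 ∨ p2) — ¬p6 is true.
  11. (p7 ∨ p3) — p3 is true.
  12. (¬p4 ∨ ¬p6) — ¬p6 is true.
  13. (¬p4 ∨ ¬p2 ∨ p5) — ¬p4 is true.
  14. (p1 ∨ ¬p7) — ¬p7 is true.
  15. (p5 ∨ ¬p3 ∨ ¬p7) — ¬p7 is true.
  16. (p5 ∨ ¬p2) — p5 is true.
  17. (p2 ∨ p5) — p5 is true.
  18. (¬p1 ∨ ¬p6) — ¬p6 is true.
  19. (p4 ∨ p2 ∨ ¬p6) — ¬p6 is true.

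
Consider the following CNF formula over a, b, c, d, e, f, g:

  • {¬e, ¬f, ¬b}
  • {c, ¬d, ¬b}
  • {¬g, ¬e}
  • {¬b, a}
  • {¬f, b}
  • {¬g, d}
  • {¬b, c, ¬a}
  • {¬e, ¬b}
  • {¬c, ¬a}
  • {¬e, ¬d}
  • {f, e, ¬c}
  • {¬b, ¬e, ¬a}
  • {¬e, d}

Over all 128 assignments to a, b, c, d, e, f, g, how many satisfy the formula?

6

Satisfying assignments:
  a=F b=F c=F d=F e=F f=F g=F
  a=F b=F c=F d=T e=F f=F g=F
  a=F b=F c=F d=T e=F f=F g=T
  a=T b=F c=F d=F e=F f=F g=F
  a=T b=F c=F d=T e=F f=F g=F
  a=T b=F c=F d=T e=F f=F g=T
That's 6 in total.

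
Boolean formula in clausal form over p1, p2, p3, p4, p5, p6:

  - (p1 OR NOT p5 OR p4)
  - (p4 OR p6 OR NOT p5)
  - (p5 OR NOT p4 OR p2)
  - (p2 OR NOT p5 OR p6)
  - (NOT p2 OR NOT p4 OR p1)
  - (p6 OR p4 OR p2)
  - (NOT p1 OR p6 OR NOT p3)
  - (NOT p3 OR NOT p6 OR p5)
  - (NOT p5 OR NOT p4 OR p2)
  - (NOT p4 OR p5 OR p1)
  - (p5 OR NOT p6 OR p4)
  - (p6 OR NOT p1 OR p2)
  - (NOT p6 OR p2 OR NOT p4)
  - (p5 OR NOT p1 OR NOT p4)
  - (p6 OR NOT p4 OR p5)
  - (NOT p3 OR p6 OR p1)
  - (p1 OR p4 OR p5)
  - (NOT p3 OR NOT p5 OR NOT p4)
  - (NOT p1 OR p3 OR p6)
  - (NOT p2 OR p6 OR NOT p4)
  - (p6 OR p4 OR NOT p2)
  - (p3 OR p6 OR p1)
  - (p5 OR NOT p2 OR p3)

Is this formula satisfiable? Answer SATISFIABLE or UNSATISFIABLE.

SATISFIABLE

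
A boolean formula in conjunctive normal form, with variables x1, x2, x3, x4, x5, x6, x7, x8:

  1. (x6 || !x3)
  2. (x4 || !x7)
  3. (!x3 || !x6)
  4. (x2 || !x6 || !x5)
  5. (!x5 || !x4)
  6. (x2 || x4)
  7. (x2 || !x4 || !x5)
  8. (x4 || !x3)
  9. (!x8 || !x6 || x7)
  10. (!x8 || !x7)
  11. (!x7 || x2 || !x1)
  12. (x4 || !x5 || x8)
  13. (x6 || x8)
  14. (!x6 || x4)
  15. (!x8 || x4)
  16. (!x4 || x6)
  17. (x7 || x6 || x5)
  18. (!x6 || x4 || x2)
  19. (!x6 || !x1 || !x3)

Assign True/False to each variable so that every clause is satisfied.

Pure literal: x1 appears only negated; assign x1 = False.
x2 occurs only positively in the remaining clauses — set x2 = True.
Set x3 = False and propagate.
Try x4 = True.
  then x5 is forced to False.
  then x6 is forced to True.
For the remaining variables, x7 = False, x8 = False works.
Check each clause:
  1. (x6 || !x3) — !x3 is true.
  2. (x4 || !x7) — !x7 is true.
  3. (!x3 || !x6) — !x3 is true.
  4. (x2 || !x6 || !x5) — x2 is true.
  5. (!x4 || !x5) — !x5 is true.
  6. (x4 || x2) — x2 is true.
  7. (!x4 || !x5 || x2) — x2 is true.
  8. (!x3 || x4) — x4 is true.
  9. (!x8 || x7 || !x6) — !x8 is true.
  10. (!x8 || !x7) — !x8 is true.
  11. (!x1 || !x7 || x2) — !x7 is true.
  12. (x4 || !x5 || x8) — !x5 is true.
  13. (x6 || x8) — x6 is true.
  14. (!x6 || x4) — x4 is true.
  15. (!x8 || x4) — !x8 is true.
  16. (x6 || !x4) — x6 is true.
  17. (x7 || x6 || x5) — x6 is true.
  18. (x2 || x4 || !x6) — x2 is true.
  19. (!x1 || !x6 || !x3) — !x3 is true.

x1=F, x2=T, x3=F, x4=T, x5=F, x6=T, x7=F, x8=F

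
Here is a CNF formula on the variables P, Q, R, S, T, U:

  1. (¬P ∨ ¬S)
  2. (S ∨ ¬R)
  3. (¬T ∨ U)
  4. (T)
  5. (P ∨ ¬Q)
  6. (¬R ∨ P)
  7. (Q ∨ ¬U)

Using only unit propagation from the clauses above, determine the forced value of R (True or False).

False

Unit clause (T) sets T = True.
In (¬T ∨ U), ¬T is now false; U must hold, so U = True.
(¬U ∨ Q): since U = True, the clause reduces to (Q). Q = True.
(P ∨ ¬Q): since Q = True, the clause reduces to (P). P = True.
From (¬S ∨ ¬P) and P = True: S = False.
(S ∨ ¬R) with S = False leaves only ¬R, so R = False.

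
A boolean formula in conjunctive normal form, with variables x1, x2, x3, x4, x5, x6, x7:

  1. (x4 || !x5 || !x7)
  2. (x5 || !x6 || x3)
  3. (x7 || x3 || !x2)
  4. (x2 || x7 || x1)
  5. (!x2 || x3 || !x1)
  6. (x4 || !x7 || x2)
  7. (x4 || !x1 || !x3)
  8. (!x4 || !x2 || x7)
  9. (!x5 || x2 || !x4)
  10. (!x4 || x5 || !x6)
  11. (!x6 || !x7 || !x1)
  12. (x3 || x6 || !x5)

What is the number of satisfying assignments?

22

Split on x2, then x4.
  x2=1, x4=1: 7 of the 32 assignments to (x1,x3,x5,x6,x7) work.
  x2=1, x4=0: 7 of the 32 assignments to (x1,x3,x5,x6,x7) work.
  x2=0, x4=1: x3 free; 3 ways for (x1,x5,x6,x7) × 2^1 = 6.
  x2=0, x4=0: remaining (x1,x3,x5,x6,x7) ∈ {(1,0,0,0,0); (1,0,1,1,0)} — 2.
Total: 7 + 7 + 6 + 2 = 22.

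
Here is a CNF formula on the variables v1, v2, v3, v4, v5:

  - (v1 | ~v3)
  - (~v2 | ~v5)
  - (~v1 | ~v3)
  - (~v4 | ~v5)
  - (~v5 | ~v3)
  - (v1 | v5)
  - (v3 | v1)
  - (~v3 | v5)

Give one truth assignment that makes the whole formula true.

v1 = 1, v2 = 1, v3 = 0, v4 = 0, v5 = 0

Check each clause:
  1. (v1 | ~v3) — v1 is true.
  2. (~v2 | ~v5) — ~v5 is true.
  3. (~v3 | ~v1) — ~v3 is true.
  4. (~v5 | ~v4) — ~v5 is true.
  5. (~v3 | ~v5) — ~v5 is true.
  6. (v1 | v5) — v1 is true.
  7. (v3 | v1) — v1 is true.
  8. (v5 | ~v3) — ~v3 is true.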